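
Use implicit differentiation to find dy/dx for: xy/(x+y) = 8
Take d/dx of both sides. Since y is implicitly a function of x, the chain rule attaches a y' = dy/dx factor whenever we differentiate through y.

Set F(x, y) = (left side) − (right side), so the curve is F = 0. Differentiating each term of F:
  d/dx[xy/(x + y)] = xy(-y' - 1)/(x + y)^2 + x·y'/(x + y) + y/(x + y)
  d/dx[-8] = 0

Collecting, the y'-free part is the partial derivative in x and the y' coefficient is the partial derivative in y:
  ∂F/∂x = -xy/(x + y)^2 + y/(x + y)
  ∂F/∂y = -xy/(x + y)^2 + x/(x + y)

so d/dx[F(x, y(x))] = ∂F/∂x + (∂F/∂y)·y' = 0. Rearranging,
  dy/dx = -(∂F/∂x)/(∂F/∂y) = -(-xy/(x + y)^2 + y/(x + y))/(-xy/(x + y)^2 + x/(x + y))
        = -(y^2/(x + y)^2)/(x^2/(x + y)^2) = -y^2/x^2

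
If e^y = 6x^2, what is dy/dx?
Apply d/dx to both sides, remembering that y depends on x. Each occurrence of y therefore brings in a y' = dy/dx via the chain rule.

With F(x, y) equal to the left-hand side minus the right, differentiate F term by term:
  d/dx[-6x^2] = -12x
  d/dx[e^(y)] = y'·e^(y)
Adding these up, d/dx[F] = 0 becomes
  (-12x) + (e^(y))·y' = 0,
so isolating y',
  dy/dx = -(-12x)/(e^(y)) = 12x·e^(-y)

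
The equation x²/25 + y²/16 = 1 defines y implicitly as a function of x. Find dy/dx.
Differentiate both sides with respect to x, treating y as y(x). By the chain rule, any term containing y contributes a factor of y' = dy/dx when we differentiate it.

Move every term to one side and write the relation as F(x, y) = 0. Term by term,
  d/dx[x^2/25] = 2x/25
  d/dx[y^2/16] = y·y'/8
  d/dx[-1] = 0

The pieces without y' make up ∂F/∂x and the coefficient of y' is ∂F/∂y:
  ∂F/∂x = 2x/25,
  ∂F/∂y = y/8.

Since d/dx[F] = ∂F/∂x + (∂F/∂y)·y' = 0, solve for y':
  (∂F/∂y)·y' = -∂F/∂x
  dy/dx = -(∂F/∂x)/(∂F/∂y) = -(2x/25)/(y/8) = -16x/(25y)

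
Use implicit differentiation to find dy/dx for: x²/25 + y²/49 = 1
Apply d/dx to both sides, remembering that y depends on x. Each occurrence of y therefore brings in a y' = dy/dx via the chain rule.

With F(x, y) equal to the left-hand side minus the right, differentiate F term by term:
  d/dx[x^2/25] = 2x/25
  d/dx[y^2/49] = 2y·y'/49
  d/dx[-1] = 0
Adding these up, d/dx[F] = 0 becomes
  (2x/25) + (2y/49)·y' = 0,
so isolating y',
  dy/dx = -(2x/25)/(2y/49) = -49x/(25y)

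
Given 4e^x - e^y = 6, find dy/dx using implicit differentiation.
Differentiate the relation implicitly: treat y = y(x) and apply the chain rule, so every y-derivative picks up a y' = dy/dx factor.

With everything moved to the left-hand side, differentiate term by term:
  d/dx[4e^(x)] = 4e^(x)
  d/dx[-e^(y)] = -y'·e^(y)
  d/dx[-6] = 0

Separating the contributions that come from x directly and those that come through y:
  without y':      4e^(x)
  multiplying y':  -e^(y)

so (4e^(x)) + (-e^(y))·y' = 0, and therefore
  dy/dx = -(4e^(x))/(-e^(y)) = 4e^(x - y)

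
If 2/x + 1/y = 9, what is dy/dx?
Apply d/dx to both sides, remembering that y depends on x. Each occurrence of y therefore brings in a y' = dy/dx via the chain rule.

With F(x, y) equal to the left-hand side minus the right, differentiate F term by term:
  d/dx[1/y] = -y'/y^2
  d/dx[2/x] = -2/x^2
  d/dx[-9] = 0
Adding these up, d/dx[F] = 0 becomes
  (-2/x^2) + (-1/y^2)·y' = 0,
so isolating y',
  dy/dx = -(-2/x^2)/(-1/y^2) = -2y^2/x^2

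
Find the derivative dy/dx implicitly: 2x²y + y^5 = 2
Differentiate both sides with respect to x, treating y as y(x). By the chain rule, any term containing y contributes a factor of y' = dy/dx when we differentiate it.

Move every term to one side and write the relation as F(x, y) = 0. Term by term,
  d/dx[2x^2y] = 2x^2·y' + 4xy
  d/dx[y^5] = 5y^4·y'
  d/dx[-2] = 0

The pieces without y' make up ∂F/∂x and the coefficient of y' is ∂F/∂y:
  ∂F/∂x = 4xy,
  ∂F/∂y = 2x^2 + 5y^4.

Since d/dx[F] = ∂F/∂x + (∂F/∂y)·y' = 0, solve for y':
  (∂F/∂y)·y' = -∂F/∂x
  dy/dx = -(∂F/∂x)/(∂F/∂y) = -(4xy)/(2x^2 + 5y^4) = -4xy/(2x^2 + 5y^4)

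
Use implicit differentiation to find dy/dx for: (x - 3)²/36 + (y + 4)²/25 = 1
Apply d/dx to both sides, remembering that y depends on x. Each occurrence of y therefore brings in a y' = dy/dx via the chain rule.

With F(x, y) equal to the left-hand side minus the right, differentiate F term by term:
  d/dx[(x - 3)^2/36] = x/18 - 1/6
  d/dx[(y + 4)^2/25] = 2·y'(y + 4)/25
  d/dx[-1] = 0
Adding these up, d/dx[F] = 0 becomes
  (x/18 - 1/6) + (2y/25 + 8/25)·y' = 0,
so isolating y',
  dy/dx = -(x/18 - 1/6)/(2y/25 + 8/25)
        = -((x - 3)/18)/(2(y + 4)/25) = 25(3 - x)/(36(y + 4))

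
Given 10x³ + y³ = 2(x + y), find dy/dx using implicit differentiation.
Take d/dx of both sides. Since y is implicitly a function of x, the chain rule attaches a y' = dy/dx factor whenever we differentiate through y.

Set F(x, y) = (left side) − (right side), so the curve is F = 0. Differentiating each term of F:
  d/dx[10x^3] = 30x^2
  d/dx[-2x] = -2
  d/dx[y^3] = 3y^2·y'
  d/dx[-2y] = -2·y'

Collecting, the y'-free part is the partial derivative in x and the y' coefficient is the partial derivative in y:
  ∂F/∂x = 30x^2 - 2
  ∂F/∂y = 3y^2 - 2

so d/dx[F(x, y(x))] = ∂F/∂x + (∂F/∂y)·y' = 0. Rearranging,
  dy/dx = -(∂F/∂x)/(∂F/∂y) = -(30x^2 - 2)/(3y^2 - 2) = 2(1 - 15x^2)/(3y^2 - 2)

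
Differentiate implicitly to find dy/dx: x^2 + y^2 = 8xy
Take d/dx of both sides. Since y is implicitly a function of x, the chain rule attaches a y' = dy/dx factor whenever we differentiate through y.

Set F(x, y) = (left side) − (right side), so the curve is F = 0. Differentiating each term of F:
  d/dx[x^2] = 2x
  d/dx[-8xy] = -8x·y' - 8y
  d/dx[y^2] = 2y·y'

Collecting, the y'-free part is the partial derivative in x and the y' coefficient is the partial derivative in y:
  ∂F/∂x = 2x - 8y
  ∂F/∂y = -8x + 2y

so d/dx[F(x, y(x))] = ∂F/∂x + (∂F/∂y)·y' = 0. Rearranging,
  dy/dx = -(∂F/∂x)/(∂F/∂y) = -(2x - 8y)/(-8x + 2y) = (x - 4y)/(4x - y)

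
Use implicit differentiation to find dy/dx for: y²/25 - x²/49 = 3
Take d/dx of both sides. Since y is implicitly a function of x, the chain rule attaches a y' = dy/dx factor whenever we differentiate through y.

Set F(x, y) = (left side) − (right side), so the curve is F = 0. Differentiating each term of F:
  d/dx[-x^2/49] = -2x/49
  d/dx[y^2/25] = 2y·y'/25
  d/dx[-3] = 0

Collecting, the y'-free part is the partial derivative in x and the y' coefficient is the partial derivative in y:
  ∂F/∂x = -2x/49
  ∂F/∂y = 2y/25

so d/dx[F(x, y(x))] = ∂F/∂x + (∂F/∂y)·y' = 0. Rearranging,
  dy/dx = -(∂F/∂x)/(∂F/∂y) = -(-2x/49)/(2y/25) = 25x/(49y)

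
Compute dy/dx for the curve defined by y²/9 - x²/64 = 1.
Take d/dx of both sides. Since y is implicitly a function of x, the chain rule attaches a y' = dy/dx factor whenever we differentiate through y.

Set F(x, y) = (left side) − (right side), so the curve is F = 0. Differentiating each term of F:
  d/dx[-x^2/64] = -x/32
  d/dx[y^2/9] = 2y·y'/9
  d/dx[-1] = 0

Collecting, the y'-free part is the partial derivative in x and the y' coefficient is the partial derivative in y:
  ∂F/∂x = -x/32
  ∂F/∂y = 2y/9

so d/dx[F(x, y(x))] = ∂F/∂x + (∂F/∂y)·y' = 0. Rearranging,
  dy/dx = -(∂F/∂x)/(∂F/∂y) = -(-x/32)/(2y/9) = 9x/(64y)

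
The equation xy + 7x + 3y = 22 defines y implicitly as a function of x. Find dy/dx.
Differentiate both sides with respect to x, treating y as y(x). By the chain rule, any term containing y contributes a factor of y' = dy/dx when we differentiate it.

Move every term to one side and write the relation as F(x, y) = 0. Term by term,
  d/dx[xy] = x·y' + y
  d/dx[7x] = 7
  d/dx[3y] = 3·y'
  d/dx[-22] = 0

The pieces without y' make up ∂F/∂x and the coefficient of y' is ∂F/∂y:
  ∂F/∂x = y + 7,
  ∂F/∂y = x + 3.

Since d/dx[F] = ∂F/∂x + (∂F/∂y)·y' = 0, solve for y':
  (∂F/∂y)·y' = -∂F/∂x
  dy/dx = -(∂F/∂x)/(∂F/∂y) = -(y + 7)/(x + 3) = (-y - 7)/(x + 3)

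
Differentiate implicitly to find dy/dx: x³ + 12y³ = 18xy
Differentiate the relation implicitly: treat y = y(x) and apply the chain rule, so every y-derivative picks up a y' = dy/dx factor.

With everything moved to the left-hand side, differentiate term by term:
  d/dx[x^3] = 3x^2
  d/dx[-18xy] = -18x·y' - 18y
  d/dx[12y^3] = 36y^2·y'

Separating the contributions that come from x directly and those that come through y:
  without y':      3x^2 - 18y
  multiplying y':  -18x + 36y^2

so (3x^2 - 18y) + (-18x + 36y^2)·y' = 0, and therefore
  dy/dx = -(3x^2 - 18y)/(-18x + 36y^2) = (x^2/6 - y)/(x - 2y^2)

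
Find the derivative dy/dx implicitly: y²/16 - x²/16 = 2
Take d/dx of both sides. Since y is implicitly a function of x, the chain rule attaches a y' = dy/dx factor whenever we differentiate through y.

Set F(x, y) = (left side) − (right side), so the curve is F = 0. Differentiating each term of F:
  d/dx[-x^2/16] = -x/8
  d/dx[y^2/16] = y·y'/8
  d/dx[-2] = 0

Collecting, the y'-free part is the partial derivative in x and the y' coefficient is the partial derivative in y:
  ∂F/∂x = -x/8
  ∂F/∂y = y/8

so d/dx[F(x, y(x))] = ∂F/∂x + (∂F/∂y)·y' = 0. Rearranging,
  dy/dx = -(∂F/∂x)/(∂F/∂y) = -(-x/8)/(y/8) = x/y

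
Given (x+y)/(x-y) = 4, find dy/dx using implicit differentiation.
Apply d/dx to both sides, remembering that y depends on x. Each occurrence of y therefore brings in a y' = dy/dx via the chain rule.

With F(x, y) equal to the left-hand side minus the right, differentiate F term by term:
  d/dx[(x + y)/(x - y)] = (y' + 1)/(x - y) + (x + y)(y' - 1)/(x - y)^2
  d/dx[-4] = 0
Adding these up, d/dx[F] = 0 becomes
  (1/(x - y) - (x + y)/(x - y)^2) + (1/(x - y) + (x + y)/(x - y)^2)·y' = 0,
so isolating y',
  dy/dx = -(1/(x - y) - (x + y)/(x - y)^2)/(1/(x - y) + (x + y)/(x - y)^2)
        = -(-2y/(x - y)^2)/(2x/(x - y)^2) = y/x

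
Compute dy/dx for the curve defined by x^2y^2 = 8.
Take d/dx of both sides. Since y is implicitly a function of x, the chain rule attaches a y' = dy/dx factor whenever we differentiate through y.

Set F(x, y) = (left side) − (right side), so the curve is F = 0. Differentiating each term of F:
  d/dx[x^2y^2] = 2x^2y·y' + 2xy^2
  d/dx[-8] = 0

Collecting, the y'-free part is the partial derivative in x and the y' coefficient is the partial derivative in y:
  ∂F/∂x = 2xy^2
  ∂F/∂y = 2x^2y

so d/dx[F(x, y(x))] = ∂F/∂x + (∂F/∂y)·y' = 0. Rearranging,
  dy/dx = -(∂F/∂x)/(∂F/∂y) = -(2xy^2)/(2x^2y) = -y/x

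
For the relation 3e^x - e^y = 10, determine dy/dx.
Take d/dx of both sides. Since y is implicitly a function of x, the chain rule attaches a y' = dy/dx factor whenever we differentiate through y.

Set F(x, y) = (left side) − (right side), so the curve is F = 0. Differentiating each term of F:
  d/dx[3e^(x)] = 3e^(x)
  d/dx[-e^(y)] = -y'·e^(y)
  d/dx[-10] = 0

Collecting, the y'-free part is the partial derivative in x and the y' coefficient is the partial derivative in y:
  ∂F/∂x = 3e^(x)
  ∂F/∂y = -e^(y)

so d/dx[F(x, y(x))] = ∂F/∂x + (∂F/∂y)·y' = 0. Rearranging,
  dy/dx = -(∂F/∂x)/(∂F/∂y) = -(3e^(x))/(-e^(y)) = 3e^(x - y)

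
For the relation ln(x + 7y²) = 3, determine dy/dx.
Apply d/dx to both sides, remembering that y depends on x. Each occurrence of y therefore brings in a y' = dy/dx via the chain rule.

With F(x, y) equal to the left-hand side minus the right, differentiate F term by term:
  d/dx[ln(x + 7y^2)] = (14y·y' + 1)/(x + 7y^2)
  d/dx[-3] = 0
Adding these up, d/dx[F] = 0 becomes
  (1/(x + 7y^2)) + (14y/(x + 7y^2))·y' = 0,
so isolating y',
  dy/dx = -(1/(x + 7y^2))/(14y/(x + 7y^2)) = -1/(14y)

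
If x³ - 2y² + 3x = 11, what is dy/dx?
Take d/dx of both sides. Since y is implicitly a function of x, the chain rule attaches a y' = dy/dx factor whenever we differentiate through y.

Set F(x, y) = (left side) − (right side), so the curve is F = 0. Differentiating each term of F:
  d/dx[x^3] = 3x^2
  d/dx[3x] = 3
  d/dx[-2y^2] = -4y·y'
  d/dx[-11] = 0

Collecting, the y'-free part is the partial derivative in x and the y' coefficient is the partial derivative in y:
  ∂F/∂x = 3x^2 + 3
  ∂F/∂y = -4y

so d/dx[F(x, y(x))] = ∂F/∂x + (∂F/∂y)·y' = 0. Rearranging,
  dy/dx = -(∂F/∂x)/(∂F/∂y) = -(3x^2 + 3)/(-4y) = 3(x^2 + 1)/(4y)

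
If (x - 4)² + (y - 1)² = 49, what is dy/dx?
Differentiate both sides with respect to x, treating y as y(x). By the chain rule, any term containing y contributes a factor of y' = dy/dx when we differentiate it.

Move every term to one side and write the relation as F(x, y) = 0. Term by term,
  d/dx[(x - 4)^2] = 2x - 8
  d/dx[(y - 1)^2] = 2·y'(y - 1)
  d/dx[-49] = 0

The pieces without y' make up ∂F/∂x and the coefficient of y' is ∂F/∂y:
  ∂F/∂x = 2x - 8,
  ∂F/∂y = 2y - 2.

Since d/dx[F] = ∂F/∂x + (∂F/∂y)·y' = 0, solve for y':
  (∂F/∂y)·y' = -∂F/∂x
  dy/dx = -(∂F/∂x)/(∂F/∂y) = -(2x - 8)/(2y - 2) = (4 - x)/(y - 1)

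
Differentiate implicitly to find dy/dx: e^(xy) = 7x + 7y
Apply d/dx to both sides, remembering that y depends on x. Each occurrence of y therefore brings in a y' = dy/dx via the chain rule.

With F(x, y) equal to the left-hand side minus the right, differentiate F term by term:
  d/dx[-7x] = -7
  d/dx[-7y] = -7·y'
  d/dx[e^(xy)] = (x·y' + y)·e^(xy)
Adding these up, d/dx[F] = 0 becomes
  (y·e^(xy) - 7) + (x·e^(xy) - 7)·y' = 0,
so isolating y',
  dy/dx = -(y·e^(xy) - 7)/(x·e^(xy) - 7) = (-y·e^(xy) + 7)/(x·e^(xy) - 7)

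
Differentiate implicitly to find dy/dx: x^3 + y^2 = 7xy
Apply d/dx to both sides, remembering that y depends on x. Each occurrence of y therefore brings in a y' = dy/dx via the chain rule.

With F(x, y) equal to the left-hand side minus the right, differentiate F term by term:
  d/dx[x^3] = 3x^2
  d/dx[-7xy] = -7x·y' - 7y
  d/dx[y^2] = 2y·y'
Adding these up, d/dx[F] = 0 becomes
  (3x^2 - 7y) + (-7x + 2y)·y' = 0,
so isolating y',
  dy/dx = -(3x^2 - 7y)/(-7x + 2y) = (3x^2 - 7y)/(7x - 2y)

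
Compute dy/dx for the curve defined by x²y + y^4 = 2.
Differentiate both sides with respect to x, treating y as y(x). By the chain rule, any term containing y contributes a factor of y' = dy/dx when we differentiate it.

Move every term to one side and write the relation as F(x, y) = 0. Term by term,
  d/dx[x^2y] = x^2·y' + 2xy
  d/dx[y^4] = 4y^3·y'
  d/dx[-2] = 0

The pieces without y' make up ∂F/∂x and the coefficient of y' is ∂F/∂y:
  ∂F/∂x = 2xy,
  ∂F/∂y = x^2 + 4y^3.

Since d/dx[F] = ∂F/∂x + (∂F/∂y)·y' = 0, solve for y':
  (∂F/∂y)·y' = -∂F/∂x
  dy/dx = -(∂F/∂x)/(∂F/∂y) = -(2xy)/(x^2 + 4y^3) = -2xy/(x^2 + 4y^3)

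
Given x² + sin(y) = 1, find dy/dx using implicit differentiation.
Take d/dx of both sides. Since y is implicitly a function of x, the chain rule attaches a y' = dy/dx factor whenever we differentiate through y.

Set F(x, y) = (left side) − (right side), so the curve is F = 0. Differentiating each term of F:
  d/dx[x^2] = 2x
  d/dx[sin(y)] = y'·cos(y)
  d/dx[-1] = 0

Collecting, the y'-free part is the partial derivative in x and the y' coefficient is the partial derivative in y:
  ∂F/∂x = 2x
  ∂F/∂y = cos(y)

so d/dx[F(x, y(x))] = ∂F/∂x + (∂F/∂y)·y' = 0. Rearranging,
  dy/dx = -(∂F/∂x)/(∂F/∂y) = -(2x)/(cos(y)) = -2x/cos(y)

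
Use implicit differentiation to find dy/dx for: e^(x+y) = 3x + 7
Take d/dx of both sides. Since y is implicitly a function of x, the chain rule attaches a y' = dy/dx factor whenever we differentiate through y.

Set F(x, y) = (left side) − (right side), so the curve is F = 0. Differentiating each term of F:
  d/dx[-3x] = -3
  d/dx[e^(x + y)] = (y' + 1)·e^(x + y)
  d/dx[-7] = 0

Collecting, the y'-free part is the partial derivative in x and the y' coefficient is the partial derivative in y:
  ∂F/∂x = e^(x + y) - 3
  ∂F/∂y = e^(x + y)

so d/dx[F(x, y(x))] = ∂F/∂x + (∂F/∂y)·y' = 0. Rearranging,
  dy/dx = -(∂F/∂x)/(∂F/∂y) = -(e^(x + y) - 3)/(e^(x + y)) = 3e^(-x - y) - 1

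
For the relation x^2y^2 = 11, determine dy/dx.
Differentiate the relation implicitly: treat y = y(x) and apply the chain rule, so every y-derivative picks up a y' = dy/dx factor.

With everything moved to the left-hand side, differentiate term by term:
  d/dx[x^2y^2] = 2x^2y·y' + 2xy^2
  d/dx[-11] = 0

Separating the contributions that come from x directly and those that come through y:
  without y':      2xy^2
  multiplying y':  2x^2y

so (2xy^2) + (2x^2y)·y' = 0, and therefore
  dy/dx = -(2xy^2)/(2x^2y) = -y/x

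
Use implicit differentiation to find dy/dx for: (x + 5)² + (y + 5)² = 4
Differentiate both sides with respect to x, treating y as y(x). By the chain rule, any term containing y contributes a factor of y' = dy/dx when we differentiate it.

Move every term to one side and write the relation as F(x, y) = 0. Term by term,
  d/dx[(x + 5)^2] = 2x + 10
  d/dx[(y + 5)^2] = 2·y'(y + 5)
  d/dx[-4] = 0

The pieces without y' make up ∂F/∂x and the coefficient of y' is ∂F/∂y:
  ∂F/∂x = 2x + 10,
  ∂F/∂y = 2y + 10.

Since d/dx[F] = ∂F/∂x + (∂F/∂y)·y' = 0, solve for y':
  (∂F/∂y)·y' = -∂F/∂x
  dy/dx = -(∂F/∂x)/(∂F/∂y) = -(2x + 10)/(2y + 10) = (-x - 5)/(y + 5)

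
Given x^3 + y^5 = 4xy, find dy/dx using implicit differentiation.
Differentiate both sides with respect to x, treating y as y(x). By the chain rule, any term containing y contributes a factor of y' = dy/dx when we differentiate it.

Move every term to one side and write the relation as F(x, y) = 0. Term by term,
  d/dx[x^3] = 3x^2
  d/dx[-4xy] = -4x·y' - 4y
  d/dx[y^5] = 5y^4·y'

The pieces without y' make up ∂F/∂x and the coefficient of y' is ∂F/∂y:
  ∂F/∂x = 3x^2 - 4y,
  ∂F/∂y = -4x + 5y^4.

Since d/dx[F] = ∂F/∂x + (∂F/∂y)·y' = 0, solve for y':
  (∂F/∂y)·y' = -∂F/∂x
  dy/dx = -(∂F/∂x)/(∂F/∂y) = -(3x^2 - 4y)/(-4x + 5y^4) = (3x^2 - 4y)/(4x - 5y^4)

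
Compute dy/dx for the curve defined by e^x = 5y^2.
Differentiate both sides with respect to x, treating y as y(x). By the chain rule, any term containing y contributes a factor of y' = dy/dx when we differentiate it.

Move every term to one side and write the relation as F(x, y) = 0. Term by term,
  d/dx[-5y^2] = -10y·y'
  d/dx[e^(x)] = e^(x)

The pieces without y' make up ∂F/∂x and the coefficient of y' is ∂F/∂y:
  ∂F/∂x = e^(x),
  ∂F/∂y = -10y.

Since d/dx[F] = ∂F/∂x + (∂F/∂y)·y' = 0, solve for y':
  (∂F/∂y)·y' = -∂F/∂x
  dy/dx = -(∂F/∂x)/(∂F/∂y) = -(e^(x))/(-10y) = e^(x)/(10y)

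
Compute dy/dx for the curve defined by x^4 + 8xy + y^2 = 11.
Apply d/dx to both sides, remembering that y depends on x. Each occurrence of y therefore brings in a y' = dy/dx via the chain rule.

With F(x, y) equal to the left-hand side minus the right, differentiate F term by term:
  d/dx[x^4] = 4x^3
  d/dx[8xy] = 8x·y' + 8y
  d/dx[y^2] = 2y·y'
  d/dx[-11] = 0
Adding these up, d/dx[F] = 0 becomes
  (4x^3 + 8y) + (8x + 2y)·y' = 0,
so isolating y',
  dy/dx = -(4x^3 + 8y)/(8x + 2y) = 2(-x^3 - 2y)/(4x + y)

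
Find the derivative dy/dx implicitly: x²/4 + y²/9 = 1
Differentiate both sides with respect to x, treating y as y(x). By the chain rule, any term containing y contributes a factor of y' = dy/dx when we differentiate it.

Move every term to one side and write the relation as F(x, y) = 0. Term by term,
  d/dx[x^2/4] = x/2
  d/dx[y^2/9] = 2y·y'/9
  d/dx[-1] = 0

The pieces without y' make up ∂F/∂x and the coefficient of y' is ∂F/∂y:
  ∂F/∂x = x/2,
  ∂F/∂y = 2y/9.

Since d/dx[F] = ∂F/∂x + (∂F/∂y)·y' = 0, solve for y':
  (∂F/∂y)·y' = -∂F/∂x
  dy/dx = -(∂F/∂x)/(∂F/∂y) = -(x/2)/(2y/9) = -9x/(4y)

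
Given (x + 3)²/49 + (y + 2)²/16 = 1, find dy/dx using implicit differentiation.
Differentiate the relation implicitly: treat y = y(x) and apply the chain rule, so every y-derivative picks up a y' = dy/dx factor.

With everything moved to the left-hand side, differentiate term by term:
  d/dx[(x + 3)^2/49] = 2x/49 + 6/49
  d/dx[(y + 2)^2/16] = y'(y + 2)/8
  d/dx[-1] = 0

Separating the contributions that come from x directly and those that come through y:
  without y':      2x/49 + 6/49
  multiplying y':  y/8 + 1/4

so (2x/49 + 6/49) + (y/8 + 1/4)·y' = 0, and therefore
  dy/dx = -(2x/49 + 6/49)/(y/8 + 1/4)
        = -(2(x + 3)/49)/((y + 2)/8) = 16(-x - 3)/(49(y + 2))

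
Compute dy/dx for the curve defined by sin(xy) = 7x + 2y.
Take d/dx of both sides. Since y is implicitly a function of x, the chain rule attaches a y' = dy/dx factor whenever we differentiate through y.

Set F(x, y) = (left side) − (right side), so the curve is F = 0. Differentiating each term of F:
  d/dx[-7x] = -7
  d/dx[-2y] = -2·y'
  d/dx[sin(xy)] = (x·y' + y)·cos(xy)

Collecting, the y'-free part is the partial derivative in x and the y' coefficient is the partial derivative in y:
  ∂F/∂x = y·cos(xy) - 7
  ∂F/∂y = x·cos(xy) - 2

so d/dx[F(x, y(x))] = ∂F/∂x + (∂F/∂y)·y' = 0. Rearranging,
  dy/dx = -(∂F/∂x)/(∂F/∂y) = -(y·cos(xy) - 7)/(x·cos(xy) - 2) = (-y·cos(xy) + 7)/(x·cos(xy) - 2)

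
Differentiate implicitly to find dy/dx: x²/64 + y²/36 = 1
Differentiate the relation implicitly: treat y = y(x) and apply the chain rule, so every y-derivative picks up a y' = dy/dx factor.

With everything moved to the left-hand side, differentiate term by term:
  d/dx[x^2/64] = x/32
  d/dx[y^2/36] = y·y'/18
  d/dx[-1] = 0

Separating the contributions that come from x directly and those that come through y:
  without y':      x/32
  multiplying y':  y/18

so (x/32) + (y/18)·y' = 0, and therefore
  dy/dx = -(x/32)/(y/18) = -9x/(16y)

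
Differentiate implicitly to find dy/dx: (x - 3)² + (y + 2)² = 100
Differentiate both sides with respect to x, treating y as y(x). By the chain rule, any term containing y contributes a factor of y' = dy/dx when we differentiate it.

Move every term to one side and write the relation as F(x, y) = 0. Term by term,
  d/dx[(x - 3)^2] = 2x - 6
  d/dx[(y + 2)^2] = 2·y'(y + 2)
  d/dx[-100] = 0

The pieces without y' make up ∂F/∂x and the coefficient of y' is ∂F/∂y:
  ∂F/∂x = 2x - 6,
  ∂F/∂y = 2y + 4.

Since d/dx[F] = ∂F/∂x + (∂F/∂y)·y' = 0, solve for y':
  (∂F/∂y)·y' = -∂F/∂x
  dy/dx = -(∂F/∂x)/(∂F/∂y) = -(2x - 6)/(2y + 4) = (3 - x)/(y + 2)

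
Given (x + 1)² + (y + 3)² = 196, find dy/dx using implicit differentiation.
Apply d/dx to both sides, remembering that y depends on x. Each occurrence of y therefore brings in a y' = dy/dx via the chain rule.

With F(x, y) equal to the left-hand side minus the right, differentiate F term by term:
  d/dx[(x + 1)^2] = 2x + 2
  d/dx[(y + 3)^2] = 2·y'(y + 3)
  d/dx[-196] = 0
Adding these up, d/dx[F] = 0 becomes
  (2x + 2) + (2y + 6)·y' = 0,
so isolating y',
  dy/dx = -(2x + 2)/(2y + 6) = (-x - 1)/(y + 3)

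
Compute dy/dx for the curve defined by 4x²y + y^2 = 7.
Differentiate both sides with respect to x, treating y as y(x). By the chain rule, any term containing y contributes a factor of y' = dy/dx when we differentiate it.

Move every term to one side and write the relation as F(x, y) = 0. Term by term,
  d/dx[4x^2y] = 4x^2·y' + 8xy
  d/dx[y^2] = 2y·y'
  d/dx[-7] = 0

The pieces without y' make up ∂F/∂x and the coefficient of y' is ∂F/∂y:
  ∂F/∂x = 8xy,
  ∂F/∂y = 4x^2 + 2y.

Since d/dx[F] = ∂F/∂x + (∂F/∂y)·y' = 0, solve for y':
  (∂F/∂y)·y' = -∂F/∂x
  dy/dx = -(∂F/∂x)/(∂F/∂y) = -(8xy)/(4x^2 + 2y) = -4xy/(2x^2 + y)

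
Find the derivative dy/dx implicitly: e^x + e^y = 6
Apply d/dx to both sides, remembering that y depends on x. Each occurrence of y therefore brings in a y' = dy/dx via the chain rule.

With F(x, y) equal to the left-hand side minus the right, differentiate F term by term:
  d/dx[e^(x)] = e^(x)
  d/dx[e^(y)] = y'·e^(y)
  d/dx[-6] = 0
Adding these up, d/dx[F] = 0 becomes
  (e^(x)) + (e^(y))·y' = 0,
so isolating y',
  dy/dx = -(e^(x))/(e^(y)) = -e^(x - y)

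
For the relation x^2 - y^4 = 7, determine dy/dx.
Take d/dx of both sides. Since y is implicitly a function of x, the chain rule attaches a y' = dy/dx factor whenever we differentiate through y.

Set F(x, y) = (left side) − (right side), so the curve is F = 0. Differentiating each term of F:
  d/dx[x^2] = 2x
  d/dx[-y^4] = -4y^3·y'
  d/dx[-7] = 0

Collecting, the y'-free part is the partial derivative in x and the y' coefficient is the partial derivative in y:
  ∂F/∂x = 2x
  ∂F/∂y = -4y^3

so d/dx[F(x, y(x))] = ∂F/∂x + (∂F/∂y)·y' = 0. Rearranging,
  dy/dx = -(∂F/∂x)/(∂F/∂y) = -(2x)/(-4y^3) = x/(2y^3)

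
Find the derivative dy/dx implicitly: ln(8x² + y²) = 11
Differentiate the relation implicitly: treat y = y(x) and apply the chain rule, so every y-derivative picks up a y' = dy/dx factor.

With everything moved to the left-hand side, differentiate term by term:
  d/dx[ln(8x^2 + y^2)] = (16x + 2y·y')/(8x^2 + y^2)
  d/dx[-11] = 0

Separating the contributions that come from x directly and those that come through y:
  without y':      16x/(8x^2 + y^2)
  multiplying y':  2y/(8x^2 + y^2)

so (16x/(8x^2 + y^2)) + (2y/(8x^2 + y^2))·y' = 0, and therefore
  dy/dx = -(16x/(8x^2 + y^2))/(2y/(8x^2 + y^2)) = -8x/y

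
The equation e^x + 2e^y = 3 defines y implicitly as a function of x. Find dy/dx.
Differentiate the relation implicitly: treat y = y(x) and apply the chain rule, so every y-derivative picks up a y' = dy/dx factor.

With everything moved to the left-hand side, differentiate term by term:
  d/dx[e^(x)] = e^(x)
  d/dx[2e^(y)] = 2·y'·e^(y)
  d/dx[-3] = 0

Separating the contributions that come from x directly and those that come through y:
  without y':      e^(x)
  multiplying y':  2e^(y)

so (e^(x)) + (2e^(y))·y' = 0, and therefore
  dy/dx = -(e^(x))/(2e^(y)) = -e^(x - y)/2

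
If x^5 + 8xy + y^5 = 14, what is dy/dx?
Differentiate the relation implicitly: treat y = y(x) and apply the chain rule, so every y-derivative picks up a y' = dy/dx factor.

With everything moved to the left-hand side, differentiate term by term:
  d/dx[x^5] = 5x^4
  d/dx[8xy] = 8x·y' + 8y
  d/dx[y^5] = 5y^4·y'
  d/dx[-14] = 0

Separating the contributions that come from x directly and those that come through y:
  without y':      5x^4 + 8y
  multiplying y':  8x + 5y^4

so (5x^4 + 8y) + (8x + 5y^4)·y' = 0, and therefore
  dy/dx = -(5x^4 + 8y)/(8x + 5y^4) = (-5x^4 - 8y)/(8x + 5y^4)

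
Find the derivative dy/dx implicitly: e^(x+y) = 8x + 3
Apply d/dx to both sides, remembering that y depends on x. Each occurrence of y therefore brings in a y' = dy/dx via the chain rule.

With F(x, y) equal to the left-hand side minus the right, differentiate F term by term:
  d/dx[-8x] = -8
  d/dx[e^(x + y)] = (y' + 1)·e^(x + y)
  d/dx[-3] = 0
Adding these up, d/dx[F] = 0 becomes
  (e^(x + y) - 8) + (e^(x + y))·y' = 0,
so isolating y',
  dy/dx = -(e^(x + y) - 8)/(e^(x + y)) = 8e^(-x - y) - 1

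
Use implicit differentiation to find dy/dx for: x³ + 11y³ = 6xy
Apply d/dx to both sides, remembering that y depends on x. Each occurrence of y therefore brings in a y' = dy/dx via the chain rule.

With F(x, y) equal to the left-hand side minus the right, differentiate F term by term:
  d/dx[x^3] = 3x^2
  d/dx[-6xy] = -6x·y' - 6y
  d/dx[11y^3] = 33y^2·y'
Adding these up, d/dx[F] = 0 becomes
  (3x^2 - 6y) + (-6x + 33y^2)·y' = 0,
so isolating y',
  dy/dx = -(3x^2 - 6y)/(-6x + 33y^2) = (x^2 - 2y)/(2x - 11y^2)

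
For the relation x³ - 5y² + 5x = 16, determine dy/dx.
Take d/dx of both sides. Since y is implicitly a function of x, the chain rule attaches a y' = dy/dx factor whenever we differentiate through y.

Set F(x, y) = (left side) − (right side), so the curve is F = 0. Differentiating each term of F:
  d/dx[x^3] = 3x^2
  d/dx[5x] = 5
  d/dx[-5y^2] = -10y·y'
  d/dx[-16] = 0

Collecting, the y'-free part is the partial derivative in x and the y' coefficient is the partial derivative in y:
  ∂F/∂x = 3x^2 + 5
  ∂F/∂y = -10y

so d/dx[F(x, y(x))] = ∂F/∂x + (∂F/∂y)·y' = 0. Rearranging,
  dy/dx = -(∂F/∂x)/(∂F/∂y) = -(3x^2 + 5)/(-10y) = (3x^2 + 5)/(10y)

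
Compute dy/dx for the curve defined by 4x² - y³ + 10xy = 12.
Apply d/dx to both sides, remembering that y depends on x. Each occurrence of y therefore brings in a y' = dy/dx via the chain rule.

With F(x, y) equal to the left-hand side minus the right, differentiate F term by term:
  d/dx[4x^2] = 8x
  d/dx[10xy] = 10x·y' + 10y
  d/dx[-y^3] = -3y^2·y'
  d/dx[-12] = 0
Adding these up, d/dx[F] = 0 becomes
  (8x + 10y) + (10x - 3y^2)·y' = 0,
so isolating y',
  dy/dx = -(8x + 10y)/(10x - 3y^2) = 2(-4x - 5y)/(10x - 3y^2)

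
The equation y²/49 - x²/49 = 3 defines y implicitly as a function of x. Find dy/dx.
Take d/dx of both sides. Since y is implicitly a function of x, the chain rule attaches a y' = dy/dx factor whenever we differentiate through y.

Set F(x, y) = (left side) − (right side), so the curve is F = 0. Differentiating each term of F:
  d/dx[-x^2/49] = -2x/49
  d/dx[y^2/49] = 2y·y'/49
  d/dx[-3] = 0

Collecting, the y'-free part is the partial derivative in x and the y' coefficient is the partial derivative in y:
  ∂F/∂x = -2x/49
  ∂F/∂y = 2y/49

so d/dx[F(x, y(x))] = ∂F/∂x + (∂F/∂y)·y' = 0. Rearranging,
  dy/dx = -(∂F/∂x)/(∂F/∂y) = -(-2x/49)/(2y/49) = x/y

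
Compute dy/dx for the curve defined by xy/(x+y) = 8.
Differentiate both sides with respect to x, treating y as y(x). By the chain rule, any term containing y contributes a factor of y' = dy/dx when we differentiate it.

Move every term to one side and write the relation as F(x, y) = 0. Term by term,
  d/dx[xy/(x + y)] = xy(-y' - 1)/(x + y)^2 + x·y'/(x + y) + y/(x + y)
  d/dx[-8] = 0

The pieces without y' make up ∂F/∂x and the coefficient of y' is ∂F/∂y:
  ∂F/∂x = -xy/(x + y)^2 + y/(x + y),
  ∂F/∂y = -xy/(x + y)^2 + x/(x + y).

Since d/dx[F] = ∂F/∂x + (∂F/∂y)·y' = 0, solve for y':
  (∂F/∂y)·y' = -∂F/∂x
  dy/dx = -(∂F/∂x)/(∂F/∂y) = -(-xy/(x + y)^2 + y/(x + y))/(-xy/(x + y)^2 + x/(x + y))
        = -(y^2/(x + y)^2)/(x^2/(x + y)^2) = -y^2/x^2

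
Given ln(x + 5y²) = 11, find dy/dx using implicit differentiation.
Differentiate both sides with respect to x, treating y as y(x). By the chain rule, any term containing y contributes a factor of y' = dy/dx when we differentiate it.

Move every term to one side and write the relation as F(x, y) = 0. Term by term,
  d/dx[ln(x + 5y^2)] = (10y·y' + 1)/(x + 5y^2)
  d/dx[-11] = 0

The pieces without y' make up ∂F/∂x and the coefficient of y' is ∂F/∂y:
  ∂F/∂x = 1/(x + 5y^2),
  ∂F/∂y = 10y/(x + 5y^2).

Since d/dx[F] = ∂F/∂x + (∂F/∂y)·y' = 0, solve for y':
  (∂F/∂y)·y' = -∂F/∂x
  dy/dx = -(∂F/∂x)/(∂F/∂y) = -(1/(x + 5y^2))/(10y/(x + 5y^2)) = -1/(10y)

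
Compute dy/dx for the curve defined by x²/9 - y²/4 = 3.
Differentiate both sides with respect to x, treating y as y(x). By the chain rule, any term containing y contributes a factor of y' = dy/dx when we differentiate it.

Move every term to one side and write the relation as F(x, y) = 0. Term by term,
  d/dx[x^2/9] = 2x/9
  d/dx[-y^2/4] = -y·y'/2
  d/dx[-3] = 0

The pieces without y' make up ∂F/∂x and the coefficient of y' is ∂F/∂y:
  ∂F/∂x = 2x/9,
  ∂F/∂y = -y/2.

Since d/dx[F] = ∂F/∂x + (∂F/∂y)·y' = 0, solve for y':
  (∂F/∂y)·y' = -∂F/∂x
  dy/dx = -(∂F/∂x)/(∂F/∂y) = -(2x/9)/(-y/2) = 4x/(9y)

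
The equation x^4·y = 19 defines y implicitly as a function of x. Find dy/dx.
Differentiate both sides with respect to x, treating y as y(x). By the chain rule, any term containing y contributes a factor of y' = dy/dx when we differentiate it.

Move every term to one side and write the relation as F(x, y) = 0. Term by term,
  d/dx[x^4y] = x^4·y' + 4x^3y
  d/dx[-19] = 0

The pieces without y' make up ∂F/∂x and the coefficient of y' is ∂F/∂y:
  ∂F/∂x = 4x^3y,
  ∂F/∂y = x^4.

Since d/dx[F] = ∂F/∂x + (∂F/∂y)·y' = 0, solve for y':
  (∂F/∂y)·y' = -∂F/∂x
  dy/dx = -(∂F/∂x)/(∂F/∂y) = -(4x^3y)/(x^4) = -4y/x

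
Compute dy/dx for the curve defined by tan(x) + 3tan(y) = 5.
Differentiate the relation implicitly: treat y = y(x) and apply the chain rule, so every y-derivative picks up a y' = dy/dx factor.

With everything moved to the left-hand side, differentiate term by term:
  d/dx[tan(x)] = tan(x)^2 + 1
  d/dx[3tan(y)] = 3·y'(tan(y)^2 + 1)
  d/dx[-5] = 0

Separating the contributions that come from x directly and those that come through y:
  without y':      tan(x)^2 + 1
  multiplying y':  3tan(y)^2 + 3

so (tan(x)^2 + 1) + (3tan(y)^2 + 3)·y' = 0, and therefore
  dy/dx = -(tan(x)^2 + 1)/(3tan(y)^2 + 3) = -cos(y)^2/(3cos(x)^2)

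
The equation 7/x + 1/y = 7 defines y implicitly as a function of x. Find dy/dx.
Differentiate both sides with respect to x, treating y as y(x). By the chain rule, any term containing y contributes a factor of y' = dy/dx when we differentiate it.

Move every term to one side and write the relation as F(x, y) = 0. Term by term,
  d/dx[1/y] = -y'/y^2
  d/dx[7/x] = -7/x^2
  d/dx[-7] = 0

The pieces without y' make up ∂F/∂x and the coefficient of y' is ∂F/∂y:
  ∂F/∂x = -7/x^2,
  ∂F/∂y = -1/y^2.

Since d/dx[F] = ∂F/∂x + (∂F/∂y)·y' = 0, solve for y':
  (∂F/∂y)·y' = -∂F/∂x
  dy/dx = -(∂F/∂x)/(∂F/∂y) = -(-7/x^2)/(-1/y^2) = -7y^2/x^2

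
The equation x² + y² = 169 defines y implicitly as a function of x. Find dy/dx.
Take d/dx of both sides. Since y is implicitly a function of x, the chain rule attaches a y' = dy/dx factor whenever we differentiate through y.

Set F(x, y) = (left side) − (right side), so the curve is F = 0. Differentiating each term of F:
  d/dx[x^2] = 2x
  d/dx[y^2] = 2y·y'
  d/dx[-169] = 0

Collecting, the y'-free part is the partial derivative in x and the y' coefficient is the partial derivative in y:
  ∂F/∂x = 2x
  ∂F/∂y = 2y

so d/dx[F(x, y(x))] = ∂F/∂x + (∂F/∂y)·y' = 0. Rearranging,
  dy/dx = -(∂F/∂x)/(∂F/∂y) = -(2x)/(2y) = -x/y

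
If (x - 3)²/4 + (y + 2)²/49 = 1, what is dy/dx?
Take d/dx of both sides. Since y is implicitly a function of x, the chain rule attaches a y' = dy/dx factor whenever we differentiate through y.

Set F(x, y) = (left side) − (right side), so the curve is F = 0. Differentiating each term of F:
  d/dx[(x - 3)^2/4] = x/2 - 3/2
  d/dx[(y + 2)^2/49] = 2·y'(y + 2)/49
  d/dx[-1] = 0

Collecting, the y'-free part is the partial derivative in x and the y' coefficient is the partial derivative in y:
  ∂F/∂x = x/2 - 3/2
  ∂F/∂y = 2y/49 + 4/49

so d/dx[F(x, y(x))] = ∂F/∂x + (∂F/∂y)·y' = 0. Rearranging,
  dy/dx = -(∂F/∂x)/(∂F/∂y) = -(x/2 - 3/2)/(2y/49 + 4/49)
        = -((x - 3)/2)/(2(y + 2)/49) = 49(3 - x)/(4(y + 2))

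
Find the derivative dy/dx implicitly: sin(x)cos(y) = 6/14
Take d/dx of both sides. Since y is implicitly a function of x, the chain rule attaches a y' = dy/dx factor whenever we differentiate through y.

Set F(x, y) = (left side) − (right side), so the curve is F = 0. Differentiating each term of F:
  d/dx[sin(x)·cos(y)] = -y'·sin(x)·sin(y) + cos(x)·cos(y)
  d/dx[-3/7] = 0

Collecting, the y'-free part is the partial derivative in x and the y' coefficient is the partial derivative in y:
  ∂F/∂x = cos(x)·cos(y)
  ∂F/∂y = -sin(x)·sin(y)

so d/dx[F(x, y(x))] = ∂F/∂x + (∂F/∂y)·y' = 0. Rearranging,
  dy/dx = -(∂F/∂x)/(∂F/∂y) = -(cos(x)·cos(y))/(-sin(x)·sin(y)) = 1/(tan(x)·tan(y))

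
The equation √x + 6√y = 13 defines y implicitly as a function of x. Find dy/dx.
Differentiate the relation implicitly: treat y = y(x) and apply the chain rule, so every y-derivative picks up a y' = dy/dx factor.

With everything moved to the left-hand side, differentiate term by term:
  d/dx[√(x)] = 1/(2√(x))
  d/dx[6√(y)] = 3·y'/√(y)
  d/dx[-13] = 0

Separating the contributions that come from x directly and those that come through y:
  without y':      1/(2√(x))
  multiplying y':  3/√(y)

so (1/(2√(x))) + (3/√(y))·y' = 0, and therefore
  dy/dx = -(1/(2√(x)))/(3/√(y)) = -√(y)/(6√(x))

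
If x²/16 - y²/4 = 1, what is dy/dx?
Apply d/dx to both sides, remembering that y depends on x. Each occurrence of y therefore brings in a y' = dy/dx via the chain rule.

With F(x, y) equal to the left-hand side minus the right, differentiate F term by term:
  d/dx[x^2/16] = x/8
  d/dx[-y^2/4] = -y·y'/2
  d/dx[-1] = 0
Adding these up, d/dx[F] = 0 becomes
  (x/8) + (-y/2)·y' = 0,
so isolating y',
  dy/dx = -(x/8)/(-y/2) = x/(4y)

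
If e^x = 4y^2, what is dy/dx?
Differentiate the relation implicitly: treat y = y(x) and apply the chain rule, so every y-derivative picks up a y' = dy/dx factor.

With everything moved to the left-hand side, differentiate term by term:
  d/dx[-4y^2] = -8y·y'
  d/dx[e^(x)] = e^(x)

Separating the contributions that come from x directly and those that come through y:
  without y':      e^(x)
  multiplying y':  -8y

so (e^(x)) + (-8y)·y' = 0, and therefore
  dy/dx = -(e^(x))/(-8y) = e^(x)/(8y)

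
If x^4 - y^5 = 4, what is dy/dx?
Apply d/dx to both sides, remembering that y depends on x. Each occurrence of y therefore brings in a y' = dy/dx via the chain rule.

With F(x, y) equal to the left-hand side minus the right, differentiate F term by term:
  d/dx[x^4] = 4x^3
  d/dx[-y^5] = -5y^4·y'
  d/dx[-4] = 0
Adding these up, d/dx[F] = 0 becomes
  (4x^3) + (-5y^4)·y' = 0,
so isolating y',
  dy/dx = -(4x^3)/(-5y^4) = 4x^3/(5y^4)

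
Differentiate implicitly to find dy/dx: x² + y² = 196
Apply d/dx to both sides, remembering that y depends on x. Each occurrence of y therefore brings in a y' = dy/dx via the chain rule.

With F(x, y) equal to the left-hand side minus the right, differentiate F term by term:
  d/dx[x^2] = 2x
  d/dx[y^2] = 2y·y'
  d/dx[-196] = 0
Adding these up, d/dx[F] = 0 becomes
  (2x) + (2y)·y' = 0,
so isolating y',
  dy/dx = -(2x)/(2y) = -x/y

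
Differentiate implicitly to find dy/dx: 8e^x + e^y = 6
Differentiate the relation implicitly: treat y = y(x) and apply the chain rule, so every y-derivative picks up a y' = dy/dx factor.

With everything moved to the left-hand side, differentiate term by term:
  d/dx[8e^(x)] = 8e^(x)
  d/dx[e^(y)] = y'·e^(y)
  d/dx[-6] = 0

Separating the contributions that come from x directly and those that come through y:
  without y':      8e^(x)
  multiplying y':  e^(y)

so (8e^(x)) + (e^(y))·y' = 0, and therefore
  dy/dx = -(8e^(x))/(e^(y)) = -8e^(x - y)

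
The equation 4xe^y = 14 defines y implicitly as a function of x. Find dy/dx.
Take d/dx of both sides. Since y is implicitly a function of x, the chain rule attaches a y' = dy/dx factor whenever we differentiate through y.

Set F(x, y) = (left side) − (right side), so the curve is F = 0. Differentiating each term of F:
  d/dx[4x·e^(y)] = 4x·y'·e^(y) + 4e^(y)
  d/dx[-14] = 0

Collecting, the y'-free part is the partial derivative in x and the y' coefficient is the partial derivative in y:
  ∂F/∂x = 4e^(y)
  ∂F/∂y = 4x·e^(y)

so d/dx[F(x, y(x))] = ∂F/∂x + (∂F/∂y)·y' = 0. Rearranging,
  dy/dx = -(∂F/∂x)/(∂F/∂y) = -(4e^(y))/(4x·e^(y)) = -1/x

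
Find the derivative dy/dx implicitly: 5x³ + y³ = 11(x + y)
Apply d/dx to both sides, remembering that y depends on x. Each occurrence of y therefore brings in a y' = dy/dx via the chain rule.

With F(x, y) equal to the left-hand side minus the right, differentiate F term by term:
  d/dx[5x^3] = 15x^2
  d/dx[-11x] = -11
  d/dx[y^3] = 3y^2·y'
  d/dx[-11y] = -11·y'
Adding these up, d/dx[F] = 0 becomes
  (15x^2 - 11) + (3y^2 - 11)·y' = 0,
so isolating y',
  dy/dx = -(15x^2 - 11)/(3y^2 - 11) = (11 - 15x^2)/(3y^2 - 11)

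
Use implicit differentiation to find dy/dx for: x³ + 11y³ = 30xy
Take d/dx of both sides. Since y is implicitly a function of x, the chain rule attaches a y' = dy/dx factor whenever we differentiate through y.

Set F(x, y) = (left side) − (right side), so the curve is F = 0. Differentiating each term of F:
  d/dx[x^3] = 3x^2
  d/dx[-30xy] = -30x·y' - 30y
  d/dx[11y^3] = 33y^2·y'

Collecting, the y'-free part is the partial derivative in x and the y' coefficient is the partial derivative in y:
  ∂F/∂x = 3x^2 - 30y
  ∂F/∂y = -30x + 33y^2

so d/dx[F(x, y(x))] = ∂F/∂x + (∂F/∂y)·y' = 0. Rearranging,
  dy/dx = -(∂F/∂x)/(∂F/∂y) = -(3x^2 - 30y)/(-30x + 33y^2) = (x^2 - 10y)/(10x - 11y^2)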